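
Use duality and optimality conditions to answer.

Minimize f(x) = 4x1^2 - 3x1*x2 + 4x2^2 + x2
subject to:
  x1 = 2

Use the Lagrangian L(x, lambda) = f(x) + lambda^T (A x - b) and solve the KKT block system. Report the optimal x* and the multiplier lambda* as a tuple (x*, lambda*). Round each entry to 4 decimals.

Form the Lagrangian:
  L(x, lambda) = (1/2) x^T Q x + c^T x + lambda^T (A x - b)
Stationarity (grad_x L = 0): Q x + c + A^T lambda = 0.
Primal feasibility: A x = b.

This gives the KKT block system:
  [ Q   A^T ] [ x     ]   [-c ]
  [ A    0  ] [ lambda ] = [ b ]

Solving the linear system:
  x*      = (2, 0.625)
  lambda* = (-14.125)
  f(x*)   = 14.4375

x* = (2, 0.625), lambda* = (-14.125)


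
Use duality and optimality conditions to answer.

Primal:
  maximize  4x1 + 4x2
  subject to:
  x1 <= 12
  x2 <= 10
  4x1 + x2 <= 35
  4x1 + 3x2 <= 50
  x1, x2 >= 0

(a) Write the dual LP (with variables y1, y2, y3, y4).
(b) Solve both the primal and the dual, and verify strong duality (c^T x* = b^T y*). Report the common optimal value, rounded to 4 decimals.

The standard primal-dual pair for 'max c^T x s.t. A x <= b, x >= 0' is:
  Dual:  min b^T y  s.t.  A^T y >= c,  y >= 0.

So the dual LP is:
  minimize  12y1 + 10y2 + 35y3 + 50y4
  subject to:
    y1 + 4y3 + 4y4 >= 4
    y2 + y3 + 3y4 >= 4
    y1, y2, y3, y4 >= 0

Solving the primal: x* = (5, 10).
  primal value c^T x* = 60.
Solving the dual: y* = (0, 1, 0, 1).
  dual value b^T y* = 60.
Strong duality: c^T x* = b^T y*. Confirmed.

60


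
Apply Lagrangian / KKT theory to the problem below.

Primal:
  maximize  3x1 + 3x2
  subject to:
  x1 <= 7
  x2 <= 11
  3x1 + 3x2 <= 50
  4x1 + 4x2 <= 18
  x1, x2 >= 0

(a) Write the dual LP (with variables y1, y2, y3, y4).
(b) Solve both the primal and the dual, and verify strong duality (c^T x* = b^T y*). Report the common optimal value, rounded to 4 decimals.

The standard primal-dual pair for 'max c^T x s.t. A x <= b, x >= 0' is:
  Dual:  min b^T y  s.t.  A^T y >= c,  y >= 0.

So the dual LP is:
  minimize  7y1 + 11y2 + 50y3 + 18y4
  subject to:
    y1 + 3y3 + 4y4 >= 3
    y2 + 3y3 + 4y4 >= 3
    y1, y2, y3, y4 >= 0

Solving the primal: x* = (4.5, 0).
  primal value c^T x* = 13.5.
Solving the dual: y* = (0, 0, 0, 0.75).
  dual value b^T y* = 13.5.
Strong duality: c^T x* = b^T y*. Confirmed.

13.5


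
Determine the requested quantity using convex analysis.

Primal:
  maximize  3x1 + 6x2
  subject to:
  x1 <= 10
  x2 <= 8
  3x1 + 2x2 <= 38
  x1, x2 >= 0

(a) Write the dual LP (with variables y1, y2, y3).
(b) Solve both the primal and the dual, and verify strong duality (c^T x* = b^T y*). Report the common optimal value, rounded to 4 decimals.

The standard primal-dual pair for 'max c^T x s.t. A x <= b, x >= 0' is:
  Dual:  min b^T y  s.t.  A^T y >= c,  y >= 0.

So the dual LP is:
  minimize  10y1 + 8y2 + 38y3
  subject to:
    y1 + 3y3 >= 3
    y2 + 2y3 >= 6
    y1, y2, y3 >= 0

Solving the primal: x* = (7.3333, 8).
  primal value c^T x* = 70.
Solving the dual: y* = (0, 4, 1).
  dual value b^T y* = 70.
Strong duality: c^T x* = b^T y*. Confirmed.

70


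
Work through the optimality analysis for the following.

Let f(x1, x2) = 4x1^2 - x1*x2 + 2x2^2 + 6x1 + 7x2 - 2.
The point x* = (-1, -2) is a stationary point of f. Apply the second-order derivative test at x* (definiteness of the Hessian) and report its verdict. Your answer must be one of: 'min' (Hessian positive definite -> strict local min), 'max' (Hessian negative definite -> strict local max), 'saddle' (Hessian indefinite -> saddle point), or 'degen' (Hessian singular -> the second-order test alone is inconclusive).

Compute the Hessian H = grad^2 f:
  H = [[8, -1], [-1, 4]]
Verify stationarity: grad f(x*) = H x* + g = (0, 0).
Eigenvalues of H: 3.7639, 8.2361.
Both eigenvalues > 0, so H is positive definite -> x* is a strict local min.

min


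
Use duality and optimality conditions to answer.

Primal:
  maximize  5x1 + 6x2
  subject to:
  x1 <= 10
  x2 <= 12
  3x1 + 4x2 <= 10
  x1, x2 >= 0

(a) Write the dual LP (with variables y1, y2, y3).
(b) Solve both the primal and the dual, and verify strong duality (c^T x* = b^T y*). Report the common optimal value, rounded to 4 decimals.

The standard primal-dual pair for 'max c^T x s.t. A x <= b, x >= 0' is:
  Dual:  min b^T y  s.t.  A^T y >= c,  y >= 0.

So the dual LP is:
  minimize  10y1 + 12y2 + 10y3
  subject to:
    y1 + 3y3 >= 5
    y2 + 4y3 >= 6
    y1, y2, y3 >= 0

Solving the primal: x* = (3.3333, 0).
  primal value c^T x* = 16.6667.
Solving the dual: y* = (0, 0, 1.6667).
  dual value b^T y* = 16.6667.
Strong duality: c^T x* = b^T y*. Confirmed.

16.6667


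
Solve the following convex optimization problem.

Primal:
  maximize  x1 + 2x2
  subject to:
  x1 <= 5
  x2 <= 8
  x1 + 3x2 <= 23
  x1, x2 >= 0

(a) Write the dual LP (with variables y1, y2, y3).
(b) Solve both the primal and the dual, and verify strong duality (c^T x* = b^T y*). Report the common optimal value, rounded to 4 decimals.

The standard primal-dual pair for 'max c^T x s.t. A x <= b, x >= 0' is:
  Dual:  min b^T y  s.t.  A^T y >= c,  y >= 0.

So the dual LP is:
  minimize  5y1 + 8y2 + 23y3
  subject to:
    y1 + y3 >= 1
    y2 + 3y3 >= 2
    y1, y2, y3 >= 0

Solving the primal: x* = (5, 6).
  primal value c^T x* = 17.
Solving the dual: y* = (0.3333, 0, 0.6667).
  dual value b^T y* = 17.
Strong duality: c^T x* = b^T y*. Confirmed.

17


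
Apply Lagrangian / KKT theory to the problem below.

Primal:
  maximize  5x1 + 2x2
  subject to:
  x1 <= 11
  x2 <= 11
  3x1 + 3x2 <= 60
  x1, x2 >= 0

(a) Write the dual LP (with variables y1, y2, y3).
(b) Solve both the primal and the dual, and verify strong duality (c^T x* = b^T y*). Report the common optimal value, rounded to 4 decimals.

The standard primal-dual pair for 'max c^T x s.t. A x <= b, x >= 0' is:
  Dual:  min b^T y  s.t.  A^T y >= c,  y >= 0.

So the dual LP is:
  minimize  11y1 + 11y2 + 60y3
  subject to:
    y1 + 3y3 >= 5
    y2 + 3y3 >= 2
    y1, y2, y3 >= 0

Solving the primal: x* = (11, 9).
  primal value c^T x* = 73.
Solving the dual: y* = (3, 0, 0.6667).
  dual value b^T y* = 73.
Strong duality: c^T x* = b^T y*. Confirmed.

73


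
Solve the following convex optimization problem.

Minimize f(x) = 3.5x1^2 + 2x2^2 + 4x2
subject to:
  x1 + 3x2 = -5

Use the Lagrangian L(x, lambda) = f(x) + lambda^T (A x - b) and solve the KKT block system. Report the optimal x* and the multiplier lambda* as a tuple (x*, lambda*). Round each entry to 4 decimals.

Form the Lagrangian:
  L(x, lambda) = (1/2) x^T Q x + c^T x + lambda^T (A x - b)
Stationarity (grad_x L = 0): Q x + c + A^T lambda = 0.
Primal feasibility: A x = b.

This gives the KKT block system:
  [ Q   A^T ] [ x     ]   [-c ]
  [ A    0  ] [ lambda ] = [ b ]

Solving the linear system:
  x*      = (-0.1194, -1.6269)
  lambda* = (0.8358)
  f(x*)   = -1.1642

x* = (-0.1194, -1.6269), lambda* = (0.8358)


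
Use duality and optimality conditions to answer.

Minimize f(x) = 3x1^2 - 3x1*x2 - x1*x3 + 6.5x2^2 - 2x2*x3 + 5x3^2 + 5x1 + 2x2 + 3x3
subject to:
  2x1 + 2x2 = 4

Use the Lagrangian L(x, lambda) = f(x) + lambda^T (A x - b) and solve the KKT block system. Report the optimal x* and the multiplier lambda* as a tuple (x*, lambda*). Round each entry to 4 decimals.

Form the Lagrangian:
  L(x, lambda) = (1/2) x^T Q x + c^T x + lambda^T (A x - b)
Stationarity (grad_x L = 0): Q x + c + A^T lambda = 0.
Primal feasibility: A x = b.

This gives the KKT block system:
  [ Q   A^T ] [ x     ]   [-c ]
  [ A    0  ] [ lambda ] = [ b ]

Solving the linear system:
  x*      = (1.1606, 0.8394, -0.0161)
  lambda* = (-4.7309)
  f(x*)   = 13.1787

x* = (1.1606, 0.8394, -0.0161), lambda* = (-4.7309)


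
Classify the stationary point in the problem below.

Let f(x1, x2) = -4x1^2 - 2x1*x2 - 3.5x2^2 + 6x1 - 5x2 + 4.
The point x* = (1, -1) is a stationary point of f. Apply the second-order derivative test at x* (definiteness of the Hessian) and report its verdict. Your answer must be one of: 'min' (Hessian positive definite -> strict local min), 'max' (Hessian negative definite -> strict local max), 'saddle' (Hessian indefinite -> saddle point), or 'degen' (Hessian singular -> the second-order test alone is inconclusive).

Compute the Hessian H = grad^2 f:
  H = [[-8, -2], [-2, -7]]
Verify stationarity: grad f(x*) = H x* + g = (0, 0).
Eigenvalues of H: -9.5616, -5.4384.
Both eigenvalues < 0, so H is negative definite -> x* is a strict local max.

max


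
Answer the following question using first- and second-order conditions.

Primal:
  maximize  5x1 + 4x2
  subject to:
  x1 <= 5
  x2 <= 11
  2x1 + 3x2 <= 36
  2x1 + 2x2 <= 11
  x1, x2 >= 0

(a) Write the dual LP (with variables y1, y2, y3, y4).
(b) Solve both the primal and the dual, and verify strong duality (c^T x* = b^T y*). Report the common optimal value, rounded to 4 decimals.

The standard primal-dual pair for 'max c^T x s.t. A x <= b, x >= 0' is:
  Dual:  min b^T y  s.t.  A^T y >= c,  y >= 0.

So the dual LP is:
  minimize  5y1 + 11y2 + 36y3 + 11y4
  subject to:
    y1 + 2y3 + 2y4 >= 5
    y2 + 3y3 + 2y4 >= 4
    y1, y2, y3, y4 >= 0

Solving the primal: x* = (5, 0.5).
  primal value c^T x* = 27.
Solving the dual: y* = (1, 0, 0, 2).
  dual value b^T y* = 27.
Strong duality: c^T x* = b^T y*. Confirmed.

27


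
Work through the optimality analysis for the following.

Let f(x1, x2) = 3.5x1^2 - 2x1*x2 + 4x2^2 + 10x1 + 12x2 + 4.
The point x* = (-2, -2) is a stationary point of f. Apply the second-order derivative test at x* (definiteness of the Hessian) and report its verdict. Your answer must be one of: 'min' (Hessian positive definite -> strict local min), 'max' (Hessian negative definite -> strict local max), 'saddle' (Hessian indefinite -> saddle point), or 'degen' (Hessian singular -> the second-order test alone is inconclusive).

Compute the Hessian H = grad^2 f:
  H = [[7, -2], [-2, 8]]
Verify stationarity: grad f(x*) = H x* + g = (0, 0).
Eigenvalues of H: 5.4384, 9.5616.
Both eigenvalues > 0, so H is positive definite -> x* is a strict local min.

min


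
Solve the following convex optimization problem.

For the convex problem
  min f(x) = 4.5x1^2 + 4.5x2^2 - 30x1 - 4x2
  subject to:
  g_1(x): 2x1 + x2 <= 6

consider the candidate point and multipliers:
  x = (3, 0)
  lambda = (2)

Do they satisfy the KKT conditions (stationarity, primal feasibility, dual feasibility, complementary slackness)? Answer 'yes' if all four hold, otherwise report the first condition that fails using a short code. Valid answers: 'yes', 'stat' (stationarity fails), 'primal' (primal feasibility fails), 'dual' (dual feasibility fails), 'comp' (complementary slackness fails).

Gradient of f: grad f(x) = Q x + c = (-3, -4)
Constraint values g_i(x) = a_i^T x - b_i:
  g_1((3, 0)) = 0
Stationarity residual: grad f(x) + sum_i lambda_i a_i = (1, -2)
  -> stationarity FAILS
Primal feasibility (all g_i <= 0): OK
Dual feasibility (all lambda_i >= 0): OK
Complementary slackness (lambda_i * g_i(x) = 0 for all i): OK

Verdict: the first failing condition is stationarity -> stat.

stat


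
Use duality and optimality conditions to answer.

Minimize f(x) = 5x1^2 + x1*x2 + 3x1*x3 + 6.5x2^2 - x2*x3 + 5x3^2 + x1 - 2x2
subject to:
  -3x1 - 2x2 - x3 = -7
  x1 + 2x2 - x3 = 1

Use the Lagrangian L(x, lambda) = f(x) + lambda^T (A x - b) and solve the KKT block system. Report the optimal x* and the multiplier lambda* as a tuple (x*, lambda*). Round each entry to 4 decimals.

Form the Lagrangian:
  L(x, lambda) = (1/2) x^T Q x + c^T x + lambda^T (A x - b)
Stationarity (grad_x L = 0): Q x + c + A^T lambda = 0.
Primal feasibility: A x = b.

This gives the KKT block system:
  [ Q   A^T ] [ x     ]   [-c ]
  [ A    0  ] [ lambda ] = [ b ]

Solving the linear system:
  x*      = (1.6087, 0.3913, 1.3913)
  lambda* = (10, 8.3478)
  f(x*)   = 31.2391

x* = (1.6087, 0.3913, 1.3913), lambda* = (10, 8.3478)


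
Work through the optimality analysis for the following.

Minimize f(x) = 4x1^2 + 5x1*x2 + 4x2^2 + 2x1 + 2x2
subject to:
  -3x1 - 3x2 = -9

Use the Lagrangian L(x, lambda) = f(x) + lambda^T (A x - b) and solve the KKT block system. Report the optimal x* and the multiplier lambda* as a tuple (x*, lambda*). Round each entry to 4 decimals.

Form the Lagrangian:
  L(x, lambda) = (1/2) x^T Q x + c^T x + lambda^T (A x - b)
Stationarity (grad_x L = 0): Q x + c + A^T lambda = 0.
Primal feasibility: A x = b.

This gives the KKT block system:
  [ Q   A^T ] [ x     ]   [-c ]
  [ A    0  ] [ lambda ] = [ b ]

Solving the linear system:
  x*      = (1.5, 1.5)
  lambda* = (7.1667)
  f(x*)   = 35.25

x* = (1.5, 1.5), lambda* = (7.1667)


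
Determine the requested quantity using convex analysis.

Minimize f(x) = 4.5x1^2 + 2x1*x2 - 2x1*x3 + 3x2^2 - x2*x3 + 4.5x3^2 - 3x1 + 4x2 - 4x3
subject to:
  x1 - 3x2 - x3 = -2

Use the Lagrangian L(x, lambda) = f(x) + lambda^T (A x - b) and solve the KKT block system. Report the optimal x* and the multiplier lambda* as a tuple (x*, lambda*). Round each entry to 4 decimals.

Form the Lagrangian:
  L(x, lambda) = (1/2) x^T Q x + c^T x + lambda^T (A x - b)
Stationarity (grad_x L = 0): Q x + c + A^T lambda = 0.
Primal feasibility: A x = b.

This gives the KKT block system:
  [ Q   A^T ] [ x     ]   [-c ]
  [ A    0  ] [ lambda ] = [ b ]

Solving the linear system:
  x*      = (0.1652, 0.4656, 0.7683)
  lambda* = (2.1186)
  f(x*)   = 1.2655

x* = (0.1652, 0.4656, 0.7683), lambda* = (2.1186)


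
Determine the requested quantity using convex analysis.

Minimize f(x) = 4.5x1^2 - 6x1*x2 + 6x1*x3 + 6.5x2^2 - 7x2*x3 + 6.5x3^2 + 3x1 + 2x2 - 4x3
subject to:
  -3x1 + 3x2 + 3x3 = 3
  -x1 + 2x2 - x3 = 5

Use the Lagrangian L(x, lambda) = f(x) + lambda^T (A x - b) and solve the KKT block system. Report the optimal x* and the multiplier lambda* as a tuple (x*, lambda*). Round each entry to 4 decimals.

Form the Lagrangian:
  L(x, lambda) = (1/2) x^T Q x + c^T x + lambda^T (A x - b)
Stationarity (grad_x L = 0): Q x + c + A^T lambda = 0.
Primal feasibility: A x = b.

This gives the KKT block system:
  [ Q   A^T ] [ x     ]   [-c ]
  [ A    0  ] [ lambda ] = [ b ]

Solving the linear system:
  x*      = (0.2195, 2.1463, -0.9268)
  lambda* = (2.7154, -21.6098)
  f(x*)   = 54.2805

x* = (0.2195, 2.1463, -0.9268), lambda* = (2.7154, -21.6098)


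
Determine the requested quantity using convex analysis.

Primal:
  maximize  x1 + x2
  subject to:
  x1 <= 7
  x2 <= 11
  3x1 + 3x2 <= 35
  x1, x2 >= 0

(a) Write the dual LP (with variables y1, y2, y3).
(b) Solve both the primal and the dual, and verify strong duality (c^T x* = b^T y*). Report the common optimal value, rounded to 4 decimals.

The standard primal-dual pair for 'max c^T x s.t. A x <= b, x >= 0' is:
  Dual:  min b^T y  s.t.  A^T y >= c,  y >= 0.

So the dual LP is:
  minimize  7y1 + 11y2 + 35y3
  subject to:
    y1 + 3y3 >= 1
    y2 + 3y3 >= 1
    y1, y2, y3 >= 0

Solving the primal: x* = (0.6667, 11).
  primal value c^T x* = 11.6667.
Solving the dual: y* = (0, 0, 0.3333).
  dual value b^T y* = 11.6667.
Strong duality: c^T x* = b^T y*. Confirmed.

11.6667


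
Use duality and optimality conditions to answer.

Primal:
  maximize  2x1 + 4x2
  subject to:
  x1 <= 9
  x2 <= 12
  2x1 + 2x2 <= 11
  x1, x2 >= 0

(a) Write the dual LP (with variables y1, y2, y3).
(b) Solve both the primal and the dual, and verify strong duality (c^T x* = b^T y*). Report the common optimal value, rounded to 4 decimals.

The standard primal-dual pair for 'max c^T x s.t. A x <= b, x >= 0' is:
  Dual:  min b^T y  s.t.  A^T y >= c,  y >= 0.

So the dual LP is:
  minimize  9y1 + 12y2 + 11y3
  subject to:
    y1 + 2y3 >= 2
    y2 + 2y3 >= 4
    y1, y2, y3 >= 0

Solving the primal: x* = (0, 5.5).
  primal value c^T x* = 22.
Solving the dual: y* = (0, 0, 2).
  dual value b^T y* = 22.
Strong duality: c^T x* = b^T y*. Confirmed.

22


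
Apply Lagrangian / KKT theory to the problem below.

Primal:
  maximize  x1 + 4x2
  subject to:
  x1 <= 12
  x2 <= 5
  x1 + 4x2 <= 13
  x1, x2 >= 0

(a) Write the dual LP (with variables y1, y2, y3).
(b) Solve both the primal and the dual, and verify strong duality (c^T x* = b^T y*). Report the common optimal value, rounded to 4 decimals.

The standard primal-dual pair for 'max c^T x s.t. A x <= b, x >= 0' is:
  Dual:  min b^T y  s.t.  A^T y >= c,  y >= 0.

So the dual LP is:
  minimize  12y1 + 5y2 + 13y3
  subject to:
    y1 + y3 >= 1
    y2 + 4y3 >= 4
    y1, y2, y3 >= 0

Solving the primal: x* = (0, 3.25).
  primal value c^T x* = 13.
Solving the dual: y* = (0, 0, 1).
  dual value b^T y* = 13.
Strong duality: c^T x* = b^T y*. Confirmed.

13


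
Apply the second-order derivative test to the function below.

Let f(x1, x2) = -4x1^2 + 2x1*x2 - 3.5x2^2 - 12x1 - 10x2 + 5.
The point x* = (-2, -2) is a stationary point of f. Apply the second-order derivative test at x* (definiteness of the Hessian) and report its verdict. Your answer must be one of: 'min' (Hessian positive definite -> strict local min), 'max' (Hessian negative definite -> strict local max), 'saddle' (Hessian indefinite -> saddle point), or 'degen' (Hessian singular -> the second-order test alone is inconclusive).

Compute the Hessian H = grad^2 f:
  H = [[-8, 2], [2, -7]]
Verify stationarity: grad f(x*) = H x* + g = (0, 0).
Eigenvalues of H: -9.5616, -5.4384.
Both eigenvalues < 0, so H is negative definite -> x* is a strict local max.

max


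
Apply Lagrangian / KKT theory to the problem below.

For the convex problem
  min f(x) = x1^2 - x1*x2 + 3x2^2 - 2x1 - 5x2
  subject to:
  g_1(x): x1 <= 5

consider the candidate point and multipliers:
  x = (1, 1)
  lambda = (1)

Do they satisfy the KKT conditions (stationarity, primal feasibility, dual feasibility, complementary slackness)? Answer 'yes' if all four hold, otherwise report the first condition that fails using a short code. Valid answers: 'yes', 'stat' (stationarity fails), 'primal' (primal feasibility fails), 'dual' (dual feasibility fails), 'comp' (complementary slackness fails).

Gradient of f: grad f(x) = Q x + c = (-1, 0)
Constraint values g_i(x) = a_i^T x - b_i:
  g_1((1, 1)) = -4
Stationarity residual: grad f(x) + sum_i lambda_i a_i = (0, 0)
  -> stationarity OK
Primal feasibility (all g_i <= 0): OK
Dual feasibility (all lambda_i >= 0): OK
Complementary slackness (lambda_i * g_i(x) = 0 for all i): FAILS

Verdict: the first failing condition is complementary_slackness -> comp.

comp


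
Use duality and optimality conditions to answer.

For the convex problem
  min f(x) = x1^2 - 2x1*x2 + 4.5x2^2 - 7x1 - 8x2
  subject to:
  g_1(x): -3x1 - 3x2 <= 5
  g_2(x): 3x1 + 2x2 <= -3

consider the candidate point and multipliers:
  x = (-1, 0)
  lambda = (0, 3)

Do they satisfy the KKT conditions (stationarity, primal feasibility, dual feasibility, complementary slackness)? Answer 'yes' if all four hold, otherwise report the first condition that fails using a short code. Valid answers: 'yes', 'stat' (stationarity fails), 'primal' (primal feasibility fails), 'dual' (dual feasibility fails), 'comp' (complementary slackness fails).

Gradient of f: grad f(x) = Q x + c = (-9, -6)
Constraint values g_i(x) = a_i^T x - b_i:
  g_1((-1, 0)) = -2
  g_2((-1, 0)) = 0
Stationarity residual: grad f(x) + sum_i lambda_i a_i = (0, 0)
  -> stationarity OK
Primal feasibility (all g_i <= 0): OK
Dual feasibility (all lambda_i >= 0): OK
Complementary slackness (lambda_i * g_i(x) = 0 for all i): OK

Verdict: yes, KKT holds.

yes


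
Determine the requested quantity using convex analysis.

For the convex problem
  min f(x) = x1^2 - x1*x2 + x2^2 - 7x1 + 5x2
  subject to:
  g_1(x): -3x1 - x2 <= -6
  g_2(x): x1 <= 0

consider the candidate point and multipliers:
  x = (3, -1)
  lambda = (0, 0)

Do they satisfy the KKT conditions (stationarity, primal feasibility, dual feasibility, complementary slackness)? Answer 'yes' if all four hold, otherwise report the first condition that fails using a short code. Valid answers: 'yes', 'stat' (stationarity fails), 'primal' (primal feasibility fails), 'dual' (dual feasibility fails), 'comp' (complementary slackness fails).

Gradient of f: grad f(x) = Q x + c = (0, 0)
Constraint values g_i(x) = a_i^T x - b_i:
  g_1((3, -1)) = -2
  g_2((3, -1)) = 3
Stationarity residual: grad f(x) + sum_i lambda_i a_i = (0, 0)
  -> stationarity OK
Primal feasibility (all g_i <= 0): FAILS
Dual feasibility (all lambda_i >= 0): OK
Complementary slackness (lambda_i * g_i(x) = 0 for all i): OK

Verdict: the first failing condition is primal_feasibility -> primal.

primal


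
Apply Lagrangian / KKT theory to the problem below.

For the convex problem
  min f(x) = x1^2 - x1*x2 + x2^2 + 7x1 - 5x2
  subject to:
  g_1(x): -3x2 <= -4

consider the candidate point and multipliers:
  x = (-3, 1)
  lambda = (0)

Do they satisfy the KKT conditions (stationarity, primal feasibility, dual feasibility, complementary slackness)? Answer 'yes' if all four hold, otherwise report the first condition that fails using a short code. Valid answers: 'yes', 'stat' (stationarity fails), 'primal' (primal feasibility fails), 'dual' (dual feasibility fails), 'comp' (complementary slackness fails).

Gradient of f: grad f(x) = Q x + c = (0, 0)
Constraint values g_i(x) = a_i^T x - b_i:
  g_1((-3, 1)) = 1
Stationarity residual: grad f(x) + sum_i lambda_i a_i = (0, 0)
  -> stationarity OK
Primal feasibility (all g_i <= 0): FAILS
Dual feasibility (all lambda_i >= 0): OK
Complementary slackness (lambda_i * g_i(x) = 0 for all i): OK

Verdict: the first failing condition is primal_feasibility -> primal.

primal


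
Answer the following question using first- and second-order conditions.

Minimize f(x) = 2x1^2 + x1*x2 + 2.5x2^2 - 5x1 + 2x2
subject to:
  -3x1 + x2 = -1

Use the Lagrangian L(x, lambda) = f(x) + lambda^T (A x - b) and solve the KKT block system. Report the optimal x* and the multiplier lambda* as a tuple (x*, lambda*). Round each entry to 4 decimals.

Form the Lagrangian:
  L(x, lambda) = (1/2) x^T Q x + c^T x + lambda^T (A x - b)
Stationarity (grad_x L = 0): Q x + c + A^T lambda = 0.
Primal feasibility: A x = b.

This gives the KKT block system:
  [ Q   A^T ] [ x     ]   [-c ]
  [ A    0  ] [ lambda ] = [ b ]

Solving the linear system:
  x*      = (0.2727, -0.1818)
  lambda* = (-1.3636)
  f(x*)   = -1.5455

x* = (0.2727, -0.1818), lambda* = (-1.3636)


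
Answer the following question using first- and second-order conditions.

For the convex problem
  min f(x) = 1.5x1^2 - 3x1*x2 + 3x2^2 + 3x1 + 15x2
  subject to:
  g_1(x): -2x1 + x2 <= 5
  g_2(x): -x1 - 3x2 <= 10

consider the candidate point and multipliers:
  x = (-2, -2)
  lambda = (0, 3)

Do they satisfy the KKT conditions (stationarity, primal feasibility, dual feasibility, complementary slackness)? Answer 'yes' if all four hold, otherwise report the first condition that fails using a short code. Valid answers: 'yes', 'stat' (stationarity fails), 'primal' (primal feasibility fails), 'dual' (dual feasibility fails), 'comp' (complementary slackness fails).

Gradient of f: grad f(x) = Q x + c = (3, 9)
Constraint values g_i(x) = a_i^T x - b_i:
  g_1((-2, -2)) = -3
  g_2((-2, -2)) = -2
Stationarity residual: grad f(x) + sum_i lambda_i a_i = (0, 0)
  -> stationarity OK
Primal feasibility (all g_i <= 0): OK
Dual feasibility (all lambda_i >= 0): OK
Complementary slackness (lambda_i * g_i(x) = 0 for all i): FAILS

Verdict: the first failing condition is complementary_slackness -> comp.

comp


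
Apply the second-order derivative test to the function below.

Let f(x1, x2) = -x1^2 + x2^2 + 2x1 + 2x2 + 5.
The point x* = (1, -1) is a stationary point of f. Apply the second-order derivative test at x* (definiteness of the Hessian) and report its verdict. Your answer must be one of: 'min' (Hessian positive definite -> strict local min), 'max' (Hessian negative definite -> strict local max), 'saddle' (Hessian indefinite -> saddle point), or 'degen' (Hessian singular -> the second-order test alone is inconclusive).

Compute the Hessian H = grad^2 f:
  H = [[-2, 0], [0, 2]]
Verify stationarity: grad f(x*) = H x* + g = (0, 0).
Eigenvalues of H: -2, 2.
Eigenvalues have mixed signs, so H is indefinite -> x* is a saddle point.

saddle


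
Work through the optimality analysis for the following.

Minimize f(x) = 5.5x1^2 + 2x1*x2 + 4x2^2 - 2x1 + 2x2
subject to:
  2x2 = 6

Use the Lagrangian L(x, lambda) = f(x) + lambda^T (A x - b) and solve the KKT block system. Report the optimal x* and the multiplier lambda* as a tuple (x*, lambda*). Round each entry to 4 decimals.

Form the Lagrangian:
  L(x, lambda) = (1/2) x^T Q x + c^T x + lambda^T (A x - b)
Stationarity (grad_x L = 0): Q x + c + A^T lambda = 0.
Primal feasibility: A x = b.

This gives the KKT block system:
  [ Q   A^T ] [ x     ]   [-c ]
  [ A    0  ] [ lambda ] = [ b ]

Solving the linear system:
  x*      = (-0.3636, 3)
  lambda* = (-12.6364)
  f(x*)   = 41.2727

x* = (-0.3636, 3), lambda* = (-12.6364)


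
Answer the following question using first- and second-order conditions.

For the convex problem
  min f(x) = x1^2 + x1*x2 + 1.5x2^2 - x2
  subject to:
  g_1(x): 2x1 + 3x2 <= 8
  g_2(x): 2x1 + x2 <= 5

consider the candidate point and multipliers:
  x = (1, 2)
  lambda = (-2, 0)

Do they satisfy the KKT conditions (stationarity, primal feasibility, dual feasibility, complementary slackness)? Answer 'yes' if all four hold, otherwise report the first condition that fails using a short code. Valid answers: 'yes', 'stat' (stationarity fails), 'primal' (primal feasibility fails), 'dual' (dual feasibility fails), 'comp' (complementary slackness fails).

Gradient of f: grad f(x) = Q x + c = (4, 6)
Constraint values g_i(x) = a_i^T x - b_i:
  g_1((1, 2)) = 0
  g_2((1, 2)) = -1
Stationarity residual: grad f(x) + sum_i lambda_i a_i = (0, 0)
  -> stationarity OK
Primal feasibility (all g_i <= 0): OK
Dual feasibility (all lambda_i >= 0): FAILS
Complementary slackness (lambda_i * g_i(x) = 0 for all i): OK

Verdict: the first failing condition is dual_feasibility -> dual.

dual


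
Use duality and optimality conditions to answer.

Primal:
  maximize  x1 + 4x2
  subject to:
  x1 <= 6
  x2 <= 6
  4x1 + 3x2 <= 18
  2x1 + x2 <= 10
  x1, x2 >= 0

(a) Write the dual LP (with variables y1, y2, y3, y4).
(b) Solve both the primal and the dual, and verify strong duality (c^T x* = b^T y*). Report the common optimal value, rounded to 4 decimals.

The standard primal-dual pair for 'max c^T x s.t. A x <= b, x >= 0' is:
  Dual:  min b^T y  s.t.  A^T y >= c,  y >= 0.

So the dual LP is:
  minimize  6y1 + 6y2 + 18y3 + 10y4
  subject to:
    y1 + 4y3 + 2y4 >= 1
    y2 + 3y3 + y4 >= 4
    y1, y2, y3, y4 >= 0

Solving the primal: x* = (0, 6).
  primal value c^T x* = 24.
Solving the dual: y* = (0, 3.25, 0.25, 0).
  dual value b^T y* = 24.
Strong duality: c^T x* = b^T y*. Confirmed.

24


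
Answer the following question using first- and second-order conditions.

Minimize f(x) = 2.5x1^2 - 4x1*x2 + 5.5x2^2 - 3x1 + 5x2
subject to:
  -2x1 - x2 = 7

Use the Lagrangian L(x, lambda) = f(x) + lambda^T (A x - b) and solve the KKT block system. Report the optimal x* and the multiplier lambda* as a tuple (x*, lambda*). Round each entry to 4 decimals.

Form the Lagrangian:
  L(x, lambda) = (1/2) x^T Q x + c^T x + lambda^T (A x - b)
Stationarity (grad_x L = 0): Q x + c + A^T lambda = 0.
Primal feasibility: A x = b.

This gives the KKT block system:
  [ Q   A^T ] [ x     ]   [-c ]
  [ A    0  ] [ lambda ] = [ b ]

Solving the linear system:
  x*      = (-2.6, -1.8)
  lambda* = (-4.4)
  f(x*)   = 14.8

x* = (-2.6, -1.8), lambda* = (-4.4)


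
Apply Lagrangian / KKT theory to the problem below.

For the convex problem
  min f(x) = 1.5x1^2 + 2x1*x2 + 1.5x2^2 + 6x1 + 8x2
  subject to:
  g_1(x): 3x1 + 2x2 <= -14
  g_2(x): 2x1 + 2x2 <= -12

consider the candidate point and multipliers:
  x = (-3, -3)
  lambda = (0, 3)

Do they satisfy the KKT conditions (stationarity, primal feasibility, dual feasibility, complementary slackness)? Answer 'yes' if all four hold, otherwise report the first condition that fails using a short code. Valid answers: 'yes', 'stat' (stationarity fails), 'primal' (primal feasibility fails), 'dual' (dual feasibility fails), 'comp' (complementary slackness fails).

Gradient of f: grad f(x) = Q x + c = (-9, -7)
Constraint values g_i(x) = a_i^T x - b_i:
  g_1((-3, -3)) = -1
  g_2((-3, -3)) = 0
Stationarity residual: grad f(x) + sum_i lambda_i a_i = (-3, -1)
  -> stationarity FAILS
Primal feasibility (all g_i <= 0): OK
Dual feasibility (all lambda_i >= 0): OK
Complementary slackness (lambda_i * g_i(x) = 0 for all i): OK

Verdict: the first failing condition is stationarity -> stat.

stat


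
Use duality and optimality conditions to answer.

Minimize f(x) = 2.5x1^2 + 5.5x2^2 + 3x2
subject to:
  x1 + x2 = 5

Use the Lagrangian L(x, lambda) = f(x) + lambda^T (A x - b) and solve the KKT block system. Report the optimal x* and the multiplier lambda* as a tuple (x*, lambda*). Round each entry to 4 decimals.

Form the Lagrangian:
  L(x, lambda) = (1/2) x^T Q x + c^T x + lambda^T (A x - b)
Stationarity (grad_x L = 0): Q x + c + A^T lambda = 0.
Primal feasibility: A x = b.

This gives the KKT block system:
  [ Q   A^T ] [ x     ]   [-c ]
  [ A    0  ] [ lambda ] = [ b ]

Solving the linear system:
  x*      = (3.625, 1.375)
  lambda* = (-18.125)
  f(x*)   = 47.375

x* = (3.625, 1.375), lambda* = (-18.125)


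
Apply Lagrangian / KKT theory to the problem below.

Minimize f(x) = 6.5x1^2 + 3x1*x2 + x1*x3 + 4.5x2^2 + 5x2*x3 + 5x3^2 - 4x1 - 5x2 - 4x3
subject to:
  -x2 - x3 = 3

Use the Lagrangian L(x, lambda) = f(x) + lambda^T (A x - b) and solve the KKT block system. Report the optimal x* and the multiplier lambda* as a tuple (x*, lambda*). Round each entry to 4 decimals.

Form the Lagrangian:
  L(x, lambda) = (1/2) x^T Q x + c^T x + lambda^T (A x - b)
Stationarity (grad_x L = 0): Q x + c + A^T lambda = 0.
Primal feasibility: A x = b.

This gives the KKT block system:
  [ Q   A^T ] [ x     ]   [-c ]
  [ A    0  ] [ lambda ] = [ b ]

Solving the linear system:
  x*      = (0.8053, -1.7345, -1.2655)
  lambda* = (-24.5221)
  f(x*)   = 42.0398

x* = (0.8053, -1.7345, -1.2655), lambda* = (-24.5221)


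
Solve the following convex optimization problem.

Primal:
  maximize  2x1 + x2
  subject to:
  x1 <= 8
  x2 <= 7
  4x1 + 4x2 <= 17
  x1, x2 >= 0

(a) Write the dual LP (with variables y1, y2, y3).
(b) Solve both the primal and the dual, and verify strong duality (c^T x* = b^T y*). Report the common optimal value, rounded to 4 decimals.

The standard primal-dual pair for 'max c^T x s.t. A x <= b, x >= 0' is:
  Dual:  min b^T y  s.t.  A^T y >= c,  y >= 0.

So the dual LP is:
  minimize  8y1 + 7y2 + 17y3
  subject to:
    y1 + 4y3 >= 2
    y2 + 4y3 >= 1
    y1, y2, y3 >= 0

Solving the primal: x* = (4.25, 0).
  primal value c^T x* = 8.5.
Solving the dual: y* = (0, 0, 0.5).
  dual value b^T y* = 8.5.
Strong duality: c^T x* = b^T y*. Confirmed.

8.5


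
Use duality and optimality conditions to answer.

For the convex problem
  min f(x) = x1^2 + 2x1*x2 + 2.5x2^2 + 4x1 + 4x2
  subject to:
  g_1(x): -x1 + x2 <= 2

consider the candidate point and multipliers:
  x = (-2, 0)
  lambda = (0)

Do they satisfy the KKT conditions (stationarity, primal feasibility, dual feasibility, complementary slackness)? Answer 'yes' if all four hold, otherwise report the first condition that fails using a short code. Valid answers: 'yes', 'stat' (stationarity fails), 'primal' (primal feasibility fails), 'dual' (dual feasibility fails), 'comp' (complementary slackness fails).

Gradient of f: grad f(x) = Q x + c = (0, 0)
Constraint values g_i(x) = a_i^T x - b_i:
  g_1((-2, 0)) = 0
Stationarity residual: grad f(x) + sum_i lambda_i a_i = (0, 0)
  -> stationarity OK
Primal feasibility (all g_i <= 0): OK
Dual feasibility (all lambda_i >= 0): OK
Complementary slackness (lambda_i * g_i(x) = 0 for all i): OK

Verdict: yes, KKT holds.

yes


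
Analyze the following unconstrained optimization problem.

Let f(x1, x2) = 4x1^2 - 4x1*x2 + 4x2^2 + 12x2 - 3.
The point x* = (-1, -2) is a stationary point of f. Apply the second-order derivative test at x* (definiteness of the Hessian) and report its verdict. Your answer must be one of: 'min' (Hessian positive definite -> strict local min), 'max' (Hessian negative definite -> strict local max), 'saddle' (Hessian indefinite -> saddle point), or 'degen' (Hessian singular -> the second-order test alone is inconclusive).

Compute the Hessian H = grad^2 f:
  H = [[8, -4], [-4, 8]]
Verify stationarity: grad f(x*) = H x* + g = (0, 0).
Eigenvalues of H: 4, 12.
Both eigenvalues > 0, so H is positive definite -> x* is a strict local min.

min


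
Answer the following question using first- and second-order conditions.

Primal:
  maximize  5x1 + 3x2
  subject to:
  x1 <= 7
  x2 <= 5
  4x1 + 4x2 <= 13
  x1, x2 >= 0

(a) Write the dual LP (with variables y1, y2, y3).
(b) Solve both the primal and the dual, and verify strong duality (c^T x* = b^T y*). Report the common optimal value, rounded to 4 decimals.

The standard primal-dual pair for 'max c^T x s.t. A x <= b, x >= 0' is:
  Dual:  min b^T y  s.t.  A^T y >= c,  y >= 0.

So the dual LP is:
  minimize  7y1 + 5y2 + 13y3
  subject to:
    y1 + 4y3 >= 5
    y2 + 4y3 >= 3
    y1, y2, y3 >= 0

Solving the primal: x* = (3.25, 0).
  primal value c^T x* = 16.25.
Solving the dual: y* = (0, 0, 1.25).
  dual value b^T y* = 16.25.
Strong duality: c^T x* = b^T y*. Confirmed.

16.25


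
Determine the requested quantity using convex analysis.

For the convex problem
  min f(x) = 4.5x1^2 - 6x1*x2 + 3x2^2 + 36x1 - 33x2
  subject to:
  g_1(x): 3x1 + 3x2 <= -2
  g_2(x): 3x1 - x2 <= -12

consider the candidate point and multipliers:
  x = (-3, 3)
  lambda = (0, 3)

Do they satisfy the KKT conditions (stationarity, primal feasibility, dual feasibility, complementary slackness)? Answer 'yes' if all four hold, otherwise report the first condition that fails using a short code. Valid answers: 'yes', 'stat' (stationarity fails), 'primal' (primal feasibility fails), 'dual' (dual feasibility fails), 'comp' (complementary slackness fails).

Gradient of f: grad f(x) = Q x + c = (-9, 3)
Constraint values g_i(x) = a_i^T x - b_i:
  g_1((-3, 3)) = 2
  g_2((-3, 3)) = 0
Stationarity residual: grad f(x) + sum_i lambda_i a_i = (0, 0)
  -> stationarity OK
Primal feasibility (all g_i <= 0): FAILS
Dual feasibility (all lambda_i >= 0): OK
Complementary slackness (lambda_i * g_i(x) = 0 for all i): OK

Verdict: the first failing condition is primal_feasibility -> primal.

primal


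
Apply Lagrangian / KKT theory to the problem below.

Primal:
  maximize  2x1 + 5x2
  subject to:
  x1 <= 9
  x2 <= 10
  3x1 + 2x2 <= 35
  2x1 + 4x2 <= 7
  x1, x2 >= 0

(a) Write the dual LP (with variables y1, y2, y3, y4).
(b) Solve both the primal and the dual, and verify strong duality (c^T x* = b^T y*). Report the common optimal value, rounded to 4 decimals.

The standard primal-dual pair for 'max c^T x s.t. A x <= b, x >= 0' is:
  Dual:  min b^T y  s.t.  A^T y >= c,  y >= 0.

So the dual LP is:
  minimize  9y1 + 10y2 + 35y3 + 7y4
  subject to:
    y1 + 3y3 + 2y4 >= 2
    y2 + 2y3 + 4y4 >= 5
    y1, y2, y3, y4 >= 0

Solving the primal: x* = (0, 1.75).
  primal value c^T x* = 8.75.
Solving the dual: y* = (0, 0, 0, 1.25).
  dual value b^T y* = 8.75.
Strong duality: c^T x* = b^T y*. Confirmed.

8.75


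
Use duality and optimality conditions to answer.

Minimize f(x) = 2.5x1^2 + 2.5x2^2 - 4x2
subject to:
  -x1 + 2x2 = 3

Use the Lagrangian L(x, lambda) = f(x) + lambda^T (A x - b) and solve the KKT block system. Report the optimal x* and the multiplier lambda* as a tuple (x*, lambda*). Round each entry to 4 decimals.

Form the Lagrangian:
  L(x, lambda) = (1/2) x^T Q x + c^T x + lambda^T (A x - b)
Stationarity (grad_x L = 0): Q x + c + A^T lambda = 0.
Primal feasibility: A x = b.

This gives the KKT block system:
  [ Q   A^T ] [ x     ]   [-c ]
  [ A    0  ] [ lambda ] = [ b ]

Solving the linear system:
  x*      = (-0.28, 1.36)
  lambda* = (-1.4)
  f(x*)   = -0.62

x* = (-0.28, 1.36), lambda* = (-1.4)


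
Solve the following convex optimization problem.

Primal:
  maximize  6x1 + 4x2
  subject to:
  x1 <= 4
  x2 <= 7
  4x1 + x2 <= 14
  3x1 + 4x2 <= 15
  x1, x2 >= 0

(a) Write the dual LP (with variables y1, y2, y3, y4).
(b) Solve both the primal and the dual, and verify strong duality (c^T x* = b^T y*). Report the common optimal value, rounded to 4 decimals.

The standard primal-dual pair for 'max c^T x s.t. A x <= b, x >= 0' is:
  Dual:  min b^T y  s.t.  A^T y >= c,  y >= 0.

So the dual LP is:
  minimize  4y1 + 7y2 + 14y3 + 15y4
  subject to:
    y1 + 4y3 + 3y4 >= 6
    y2 + y3 + 4y4 >= 4
    y1, y2, y3, y4 >= 0

Solving the primal: x* = (3.1538, 1.3846).
  primal value c^T x* = 24.4615.
Solving the dual: y* = (0, 0, 0.9231, 0.7692).
  dual value b^T y* = 24.4615.
Strong duality: c^T x* = b^T y*. Confirmed.

24.4615


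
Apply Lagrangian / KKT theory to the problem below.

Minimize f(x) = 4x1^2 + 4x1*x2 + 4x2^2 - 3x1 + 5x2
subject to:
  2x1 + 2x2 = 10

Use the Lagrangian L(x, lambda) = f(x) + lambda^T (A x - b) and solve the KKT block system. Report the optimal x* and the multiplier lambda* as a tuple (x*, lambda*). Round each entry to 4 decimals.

Form the Lagrangian:
  L(x, lambda) = (1/2) x^T Q x + c^T x + lambda^T (A x - b)
Stationarity (grad_x L = 0): Q x + c + A^T lambda = 0.
Primal feasibility: A x = b.

This gives the KKT block system:
  [ Q   A^T ] [ x     ]   [-c ]
  [ A    0  ] [ lambda ] = [ b ]

Solving the linear system:
  x*      = (3.5, 1.5)
  lambda* = (-15.5)
  f(x*)   = 76

x* = (3.5, 1.5), lambda* = (-15.5)


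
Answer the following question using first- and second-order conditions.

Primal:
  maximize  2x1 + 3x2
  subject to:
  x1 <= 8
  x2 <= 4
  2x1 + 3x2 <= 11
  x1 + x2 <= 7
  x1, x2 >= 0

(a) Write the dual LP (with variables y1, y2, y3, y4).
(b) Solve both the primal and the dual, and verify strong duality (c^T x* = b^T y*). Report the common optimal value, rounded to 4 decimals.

The standard primal-dual pair for 'max c^T x s.t. A x <= b, x >= 0' is:
  Dual:  min b^T y  s.t.  A^T y >= c,  y >= 0.

So the dual LP is:
  minimize  8y1 + 4y2 + 11y3 + 7y4
  subject to:
    y1 + 2y3 + y4 >= 2
    y2 + 3y3 + y4 >= 3
    y1, y2, y3, y4 >= 0

Solving the primal: x* = (5.5, 0).
  primal value c^T x* = 11.
Solving the dual: y* = (0, 0, 1, 0).
  dual value b^T y* = 11.
Strong duality: c^T x* = b^T y*. Confirmed.

11


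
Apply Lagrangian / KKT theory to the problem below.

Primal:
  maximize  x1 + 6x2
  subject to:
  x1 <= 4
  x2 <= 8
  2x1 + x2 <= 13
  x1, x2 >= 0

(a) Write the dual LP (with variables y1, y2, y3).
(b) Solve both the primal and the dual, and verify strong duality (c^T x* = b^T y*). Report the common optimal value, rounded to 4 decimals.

The standard primal-dual pair for 'max c^T x s.t. A x <= b, x >= 0' is:
  Dual:  min b^T y  s.t.  A^T y >= c,  y >= 0.

So the dual LP is:
  minimize  4y1 + 8y2 + 13y3
  subject to:
    y1 + 2y3 >= 1
    y2 + y3 >= 6
    y1, y2, y3 >= 0

Solving the primal: x* = (2.5, 8).
  primal value c^T x* = 50.5.
Solving the dual: y* = (0, 5.5, 0.5).
  dual value b^T y* = 50.5.
Strong duality: c^T x* = b^T y*. Confirmed.

50.5


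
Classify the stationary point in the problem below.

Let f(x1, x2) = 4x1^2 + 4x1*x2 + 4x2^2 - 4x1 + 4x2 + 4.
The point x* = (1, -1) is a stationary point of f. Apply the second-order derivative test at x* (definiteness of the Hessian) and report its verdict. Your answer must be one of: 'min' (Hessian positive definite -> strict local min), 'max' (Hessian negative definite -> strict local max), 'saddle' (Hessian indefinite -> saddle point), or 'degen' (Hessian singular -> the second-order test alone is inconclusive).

Compute the Hessian H = grad^2 f:
  H = [[8, 4], [4, 8]]
Verify stationarity: grad f(x*) = H x* + g = (0, 0).
Eigenvalues of H: 4, 12.
Both eigenvalues > 0, so H is positive definite -> x* is a strict local min.

min


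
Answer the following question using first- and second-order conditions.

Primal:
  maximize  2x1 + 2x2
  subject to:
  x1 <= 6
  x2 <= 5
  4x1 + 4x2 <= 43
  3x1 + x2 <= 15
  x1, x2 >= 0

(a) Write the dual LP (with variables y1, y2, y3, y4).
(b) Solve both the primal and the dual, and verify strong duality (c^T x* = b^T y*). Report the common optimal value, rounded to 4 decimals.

The standard primal-dual pair for 'max c^T x s.t. A x <= b, x >= 0' is:
  Dual:  min b^T y  s.t.  A^T y >= c,  y >= 0.

So the dual LP is:
  minimize  6y1 + 5y2 + 43y3 + 15y4
  subject to:
    y1 + 4y3 + 3y4 >= 2
    y2 + 4y3 + y4 >= 2
    y1, y2, y3, y4 >= 0

Solving the primal: x* = (3.3333, 5).
  primal value c^T x* = 16.6667.
Solving the dual: y* = (0, 1.3333, 0, 0.6667).
  dual value b^T y* = 16.6667.
Strong duality: c^T x* = b^T y*. Confirmed.

16.6667
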